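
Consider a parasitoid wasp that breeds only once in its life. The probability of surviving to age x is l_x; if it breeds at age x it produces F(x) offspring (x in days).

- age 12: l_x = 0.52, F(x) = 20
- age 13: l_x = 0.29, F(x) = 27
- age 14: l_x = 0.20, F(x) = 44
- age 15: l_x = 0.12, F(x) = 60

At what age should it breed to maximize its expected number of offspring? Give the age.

Expected offspring if breeding at age x = l_x × F(x):
  age 12: 0.52 × 20 = 10.400
  age 13: 0.29 × 27 = 7.830
  age 14: 0.20 × 44 = 8.800
  age 15: 0.12 × 60 = 7.200
Maximum at age 12 (10.400).

12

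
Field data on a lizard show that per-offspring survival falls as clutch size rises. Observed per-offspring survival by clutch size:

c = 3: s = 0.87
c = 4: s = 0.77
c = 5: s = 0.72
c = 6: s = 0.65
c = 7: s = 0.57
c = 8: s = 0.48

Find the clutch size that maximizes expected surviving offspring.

Expected surviving offspring = c × s(c):
  c=3: 3 × 0.87 = 2.610
  c=4: 4 × 0.77 = 3.080
  c=5: 5 × 0.72 = 3.600
  c=6: 6 × 0.65 = 3.900
  c=7: 7 × 0.57 = 3.990
  c=8: 8 × 0.48 = 3.840
Maximum at c = 7 (3.990 surviving offspring).

7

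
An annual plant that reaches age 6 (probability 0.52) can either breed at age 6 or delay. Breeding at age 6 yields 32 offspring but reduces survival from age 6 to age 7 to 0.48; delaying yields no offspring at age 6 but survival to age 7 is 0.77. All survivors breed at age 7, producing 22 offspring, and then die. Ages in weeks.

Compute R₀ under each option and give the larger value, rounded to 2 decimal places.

22.13

breed at age 6: R₀ = 0.52 × (32 + 0.48 × 22) = 0.52 × 42.5600 = 22.1312
delay to age 7: R₀ = 0.52 × (0.77 × 22) = 0.52 × 16.9400 = 8.8088
Higher: breed at age 6 (22.1312).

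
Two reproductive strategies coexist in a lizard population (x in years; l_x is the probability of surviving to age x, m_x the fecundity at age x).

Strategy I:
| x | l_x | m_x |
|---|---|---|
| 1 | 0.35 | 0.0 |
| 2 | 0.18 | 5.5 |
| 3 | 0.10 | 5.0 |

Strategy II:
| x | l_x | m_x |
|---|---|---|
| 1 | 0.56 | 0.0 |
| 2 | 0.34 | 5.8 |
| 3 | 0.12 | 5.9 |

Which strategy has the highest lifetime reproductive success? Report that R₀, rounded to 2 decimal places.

Strategy I: R₀ = 0.35×0.0 + 0.18×5.5 + 0.10×5.0 = 1.4900
Strategy II: R₀ = 0.56×0.0 + 0.34×5.8 + 0.12×5.9 = 2.6800
Highest R₀: strategy II with 2.6800.

2.68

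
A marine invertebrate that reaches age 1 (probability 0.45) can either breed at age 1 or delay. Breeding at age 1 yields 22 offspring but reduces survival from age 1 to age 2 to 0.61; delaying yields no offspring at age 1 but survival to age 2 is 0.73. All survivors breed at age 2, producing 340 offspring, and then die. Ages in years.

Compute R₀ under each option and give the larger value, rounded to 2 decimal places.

breed at age 1: R₀ = 0.45 × (22 + 0.61 × 340) = 0.45 × 229.4000 = 103.2300
delay to age 2: R₀ = 0.45 × (0.73 × 340) = 0.45 × 248.2000 = 111.6900
Higher: delay to age 2 (111.6900).

111.69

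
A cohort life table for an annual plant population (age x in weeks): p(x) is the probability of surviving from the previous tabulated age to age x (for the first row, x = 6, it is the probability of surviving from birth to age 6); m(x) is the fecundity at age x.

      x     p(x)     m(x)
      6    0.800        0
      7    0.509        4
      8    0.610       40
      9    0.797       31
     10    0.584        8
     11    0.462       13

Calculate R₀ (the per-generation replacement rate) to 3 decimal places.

Survivorship from birth: l_x = p_6·p_7·…·p_x.
  l_6 = 0.80000
  l_7 = 0.40720
  l_8 = 0.24839
  l_9 = 0.19797
  l_10 = 0.11561
  l_11 = 0.05341
R₀ = Σ l_x m(x):
  age 6: 0.80000 × 0 = 0.0000
  age 7: 0.40720 × 4 = 1.6288
  age 8: 0.24839 × 40 = 9.9356
  age 9: 0.19797 × 31 = 6.1371
  age 10: 0.11561 × 8 = 0.9249
  age 11: 0.05341 × 13 = 0.6943
R₀ = 0.0000 + 1.6288 + 9.9356 + 6.1371 + 0.9249 + 0.6943 = 19.3207

19.321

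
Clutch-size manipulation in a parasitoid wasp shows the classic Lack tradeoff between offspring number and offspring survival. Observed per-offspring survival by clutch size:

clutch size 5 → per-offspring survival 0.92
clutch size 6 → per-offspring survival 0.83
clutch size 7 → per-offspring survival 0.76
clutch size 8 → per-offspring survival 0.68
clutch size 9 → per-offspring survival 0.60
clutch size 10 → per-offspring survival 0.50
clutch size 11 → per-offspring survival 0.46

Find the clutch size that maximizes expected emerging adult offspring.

Expected emerging adult offspring = c × s(c):
  c=5: 5 × 0.92 = 4.600
  c=6: 6 × 0.83 = 4.980
  c=7: 7 × 0.76 = 5.320
  c=8: 8 × 0.68 = 5.440
  c=9: 9 × 0.60 = 5.400
  c=10: 10 × 0.50 = 5.000
  c=11: 11 × 0.46 = 5.060
Maximum at c = 8 (5.440 emerging adult offspring).

8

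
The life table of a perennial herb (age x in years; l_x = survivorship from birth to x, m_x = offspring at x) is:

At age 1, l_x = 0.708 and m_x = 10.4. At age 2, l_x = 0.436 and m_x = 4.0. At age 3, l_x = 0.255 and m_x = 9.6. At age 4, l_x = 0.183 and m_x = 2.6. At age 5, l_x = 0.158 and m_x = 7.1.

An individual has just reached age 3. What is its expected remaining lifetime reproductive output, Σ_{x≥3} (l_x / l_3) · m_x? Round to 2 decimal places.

l_3 = 0.255. Conditional survival from age 3 to x is l_x / l_3.
  x=3: (0.255/0.255) × 9.6 = 9.6000
  x=4: (0.183/0.255) × 2.6 = 1.8659
  x=5: (0.158/0.255) × 7.1 = 4.3992
Sum = 9.6000 + 1.8659 + 4.3992 = 15.8651

15.87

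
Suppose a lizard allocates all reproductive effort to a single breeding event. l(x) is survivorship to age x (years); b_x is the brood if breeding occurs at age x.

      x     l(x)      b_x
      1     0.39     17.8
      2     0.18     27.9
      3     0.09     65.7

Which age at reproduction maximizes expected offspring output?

1

Expected offspring if breeding at age x = l(x) × b_x:
  age 1: 0.39 × 17.8 = 6.942
  age 2: 0.18 × 27.9 = 5.022
  age 3: 0.09 × 65.7 = 5.913
Maximum at age 1 (6.942).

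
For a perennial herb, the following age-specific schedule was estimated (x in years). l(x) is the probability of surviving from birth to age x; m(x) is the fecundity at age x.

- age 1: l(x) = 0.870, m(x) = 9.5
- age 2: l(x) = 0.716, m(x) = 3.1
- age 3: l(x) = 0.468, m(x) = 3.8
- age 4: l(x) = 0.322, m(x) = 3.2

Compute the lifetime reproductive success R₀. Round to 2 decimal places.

R₀ = Σ l(x) m(x):
  age 1: 0.870 × 9.5 = 8.2650
  age 2: 0.716 × 3.1 = 2.2196
  age 3: 0.468 × 3.8 = 1.7784
  age 4: 0.322 × 3.2 = 1.0304
R₀ = 8.2650 + 2.2196 + 1.7784 + 1.0304 = 13.2934

13.29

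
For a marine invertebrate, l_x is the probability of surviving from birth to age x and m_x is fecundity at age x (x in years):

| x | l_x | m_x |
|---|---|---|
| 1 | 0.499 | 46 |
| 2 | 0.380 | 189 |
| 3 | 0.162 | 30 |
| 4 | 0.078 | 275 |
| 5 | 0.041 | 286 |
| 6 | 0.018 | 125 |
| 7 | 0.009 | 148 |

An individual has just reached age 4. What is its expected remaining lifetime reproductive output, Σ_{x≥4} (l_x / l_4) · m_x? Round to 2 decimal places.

l_4 = 0.078. Conditional survival from age 4 to x is l_x / l_4.
  x=4: (0.078/0.078) × 275 = 275.0000
  x=5: (0.041/0.078) × 286 = 150.3333
  x=6: (0.018/0.078) × 125 = 28.8462
  x=7: (0.009/0.078) × 148 = 17.0769
Sum = 275.0000 + 150.3333 + 28.8462 + 17.0769 = 471.2564

471.26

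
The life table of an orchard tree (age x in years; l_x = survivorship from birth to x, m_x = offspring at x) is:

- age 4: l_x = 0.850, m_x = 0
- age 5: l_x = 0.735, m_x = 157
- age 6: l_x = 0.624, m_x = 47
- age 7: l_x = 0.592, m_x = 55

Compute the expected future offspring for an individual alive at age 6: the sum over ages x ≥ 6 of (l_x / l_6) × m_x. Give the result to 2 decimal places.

99.18

l_6 = 0.624. Conditional survival from age 6 to x is l_x / l_6.
  x=6: (0.624/0.624) × 47 = 47.0000
  x=7: (0.592/0.624) × 55 = 52.1795
Sum = 47.0000 + 52.1795 = 99.1795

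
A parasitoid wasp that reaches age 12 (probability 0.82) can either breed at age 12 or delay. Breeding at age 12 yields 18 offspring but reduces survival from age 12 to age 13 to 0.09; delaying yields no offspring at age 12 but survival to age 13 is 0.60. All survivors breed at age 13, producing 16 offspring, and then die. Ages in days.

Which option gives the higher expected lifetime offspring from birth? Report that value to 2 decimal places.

15.94

breed at age 12: R₀ = 0.82 × (18 + 0.09 × 16) = 0.82 × 19.4400 = 15.9408
delay to age 13: R₀ = 0.82 × (0.60 × 16) = 0.82 × 9.6000 = 7.8720
Higher: breed at age 12 (15.9408).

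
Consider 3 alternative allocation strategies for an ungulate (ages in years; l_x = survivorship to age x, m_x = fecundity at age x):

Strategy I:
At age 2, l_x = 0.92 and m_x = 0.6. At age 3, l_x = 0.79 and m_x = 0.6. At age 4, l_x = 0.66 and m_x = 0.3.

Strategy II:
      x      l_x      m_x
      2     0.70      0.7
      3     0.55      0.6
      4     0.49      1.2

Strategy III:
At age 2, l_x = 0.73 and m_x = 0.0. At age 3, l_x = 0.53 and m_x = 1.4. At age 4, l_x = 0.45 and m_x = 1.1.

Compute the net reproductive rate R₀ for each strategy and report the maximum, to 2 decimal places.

Strategy I: R₀ = 0.92×0.6 + 0.79×0.6 + 0.66×0.3 = 1.2240
Strategy II: R₀ = 0.70×0.7 + 0.55×0.6 + 0.49×1.2 = 1.4080
Strategy III: R₀ = 0.73×0.0 + 0.53×1.4 + 0.45×1.1 = 1.2370
Highest R₀: strategy II with 1.4080.

1.41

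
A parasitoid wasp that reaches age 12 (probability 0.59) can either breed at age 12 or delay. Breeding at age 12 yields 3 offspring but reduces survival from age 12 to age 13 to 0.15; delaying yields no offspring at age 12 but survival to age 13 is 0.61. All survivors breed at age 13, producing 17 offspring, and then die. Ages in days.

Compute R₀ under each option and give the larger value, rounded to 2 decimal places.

6.12

breed at age 12: R₀ = 0.59 × (3 + 0.15 × 17) = 0.59 × 5.5500 = 3.2745
delay to age 13: R₀ = 0.59 × (0.61 × 17) = 0.59 × 10.3700 = 6.1183
Higher: delay to age 13 (6.1183).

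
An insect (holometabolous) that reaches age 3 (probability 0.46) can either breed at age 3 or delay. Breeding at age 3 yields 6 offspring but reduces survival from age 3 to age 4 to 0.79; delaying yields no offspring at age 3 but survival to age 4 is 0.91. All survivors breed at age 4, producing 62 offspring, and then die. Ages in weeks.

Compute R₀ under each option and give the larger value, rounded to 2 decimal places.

breed at age 3: R₀ = 0.46 × (6 + 0.79 × 62) = 0.46 × 54.9800 = 25.2908
delay to age 4: R₀ = 0.46 × (0.91 × 62) = 0.46 × 56.4200 = 25.9532
Higher: delay to age 4 (25.9532).

25.95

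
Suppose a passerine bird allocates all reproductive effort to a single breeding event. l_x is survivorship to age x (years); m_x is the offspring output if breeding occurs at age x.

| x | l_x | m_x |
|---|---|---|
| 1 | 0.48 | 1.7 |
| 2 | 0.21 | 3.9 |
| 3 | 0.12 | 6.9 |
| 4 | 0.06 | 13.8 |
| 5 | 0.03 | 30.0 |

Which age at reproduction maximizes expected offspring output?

Expected offspring if breeding at age x = l_x × m_x:
  age 1: 0.48 × 1.7 = 0.816
  age 2: 0.21 × 3.9 = 0.819
  age 3: 0.12 × 6.9 = 0.828
  age 4: 0.06 × 13.8 = 0.828
  age 5: 0.03 × 30.0 = 0.900
Maximum at age 5 (0.900).

5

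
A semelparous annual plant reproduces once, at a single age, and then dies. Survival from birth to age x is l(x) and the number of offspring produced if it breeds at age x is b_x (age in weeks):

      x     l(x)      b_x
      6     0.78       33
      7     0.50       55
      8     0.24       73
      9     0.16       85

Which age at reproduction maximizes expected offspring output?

7

Expected offspring if breeding at age x = l(x) × b_x:
  age 6: 0.78 × 33 = 25.740
  age 7: 0.50 × 55 = 27.500
  age 8: 0.24 × 73 = 17.520
  age 9: 0.16 × 85 = 13.600
Maximum at age 7 (27.500).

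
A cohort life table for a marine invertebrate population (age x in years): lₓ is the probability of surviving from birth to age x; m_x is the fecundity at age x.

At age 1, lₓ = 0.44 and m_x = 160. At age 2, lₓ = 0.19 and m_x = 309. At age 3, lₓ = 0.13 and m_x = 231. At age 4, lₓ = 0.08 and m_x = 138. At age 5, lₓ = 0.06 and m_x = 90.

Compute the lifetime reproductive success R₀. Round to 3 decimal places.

R₀ = Σ lₓ m_x:
  age 1: 0.44 × 160 = 70.4000
  age 2: 0.19 × 309 = 58.7100
  age 3: 0.13 × 231 = 30.0300
  age 4: 0.08 × 138 = 11.0400
  age 5: 0.06 × 90 = 5.4000
R₀ = 70.4000 + 58.7100 + 30.0300 + 11.0400 + 5.4000 = 175.5800

175.580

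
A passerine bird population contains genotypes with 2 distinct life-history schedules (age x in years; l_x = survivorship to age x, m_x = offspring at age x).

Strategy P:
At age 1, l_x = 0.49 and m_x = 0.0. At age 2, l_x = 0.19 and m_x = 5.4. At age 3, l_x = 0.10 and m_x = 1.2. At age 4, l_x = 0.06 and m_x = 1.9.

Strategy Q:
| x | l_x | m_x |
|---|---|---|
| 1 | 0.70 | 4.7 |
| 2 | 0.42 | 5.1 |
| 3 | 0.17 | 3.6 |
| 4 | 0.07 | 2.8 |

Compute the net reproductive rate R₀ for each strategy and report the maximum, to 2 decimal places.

Strategy P: R₀ = 0.49×0.0 + 0.19×5.4 + 0.10×1.2 + 0.06×1.9 = 1.2600
Strategy Q: R₀ = 0.70×4.7 + 0.42×5.1 + 0.17×3.6 + 0.07×2.8 = 6.2400
Highest R₀: strategy Q with 6.2400.

6.24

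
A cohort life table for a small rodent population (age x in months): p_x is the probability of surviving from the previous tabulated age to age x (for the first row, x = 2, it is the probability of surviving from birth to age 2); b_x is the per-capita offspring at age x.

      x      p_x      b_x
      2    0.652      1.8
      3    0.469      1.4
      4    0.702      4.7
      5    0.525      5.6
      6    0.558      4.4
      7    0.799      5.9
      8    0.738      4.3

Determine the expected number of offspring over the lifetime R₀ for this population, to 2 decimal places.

Survivorship from birth: l_x = p_2·p_3·…·p_x.
  l_2 = 0.65200
  l_3 = 0.30579
  l_4 = 0.21466
  l_5 = 0.11270
  l_6 = 0.06289
  l_7 = 0.05025
  l_8 = 0.03708
R₀ = Σ l_x b_x:
  age 2: 0.65200 × 1.8 = 1.1736
  age 3: 0.30579 × 1.4 = 0.4281
  age 4: 0.21466 × 4.7 = 1.0089
  age 5: 0.11270 × 5.6 = 0.6311
  age 6: 0.06289 × 4.4 = 0.2767
  age 7: 0.05025 × 5.9 = 0.2965
  age 8: 0.03708 × 4.3 = 0.1594
R₀ = 1.1736 + 0.4281 + 1.0089 + 0.6311 + 0.2767 + 0.2965 + 0.1594 = 3.9744

3.97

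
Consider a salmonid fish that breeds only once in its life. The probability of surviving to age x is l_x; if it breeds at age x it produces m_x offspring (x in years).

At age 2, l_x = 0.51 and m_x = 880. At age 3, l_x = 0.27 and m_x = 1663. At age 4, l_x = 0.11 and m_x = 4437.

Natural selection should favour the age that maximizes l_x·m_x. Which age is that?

4

Expected offspring if breeding at age x = l_x × m_x:
  age 2: 0.51 × 880 = 448.800
  age 3: 0.27 × 1663 = 449.010
  age 4: 0.11 × 4437 = 488.070
Maximum at age 4 (488.070).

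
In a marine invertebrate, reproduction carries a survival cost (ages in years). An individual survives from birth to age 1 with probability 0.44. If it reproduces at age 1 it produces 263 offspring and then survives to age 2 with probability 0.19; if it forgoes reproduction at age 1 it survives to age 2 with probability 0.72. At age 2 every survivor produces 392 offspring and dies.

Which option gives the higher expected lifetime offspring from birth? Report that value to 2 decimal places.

148.49

breed at age 1: R₀ = 0.44 × (263 + 0.19 × 392) = 0.44 × 337.4800 = 148.4912
delay to age 2: R₀ = 0.44 × (0.72 × 392) = 0.44 × 282.2400 = 124.1856
Higher: breed at age 1 (148.4912).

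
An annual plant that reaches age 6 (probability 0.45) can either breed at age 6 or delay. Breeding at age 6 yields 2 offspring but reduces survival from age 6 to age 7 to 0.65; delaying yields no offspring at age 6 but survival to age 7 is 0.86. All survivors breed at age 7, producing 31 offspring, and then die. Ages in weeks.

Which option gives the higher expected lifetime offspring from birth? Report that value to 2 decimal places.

12.00

breed at age 6: R₀ = 0.45 × (2 + 0.65 × 31) = 0.45 × 22.1500 = 9.9675
delay to age 7: R₀ = 0.45 × (0.86 × 31) = 0.45 × 26.6600 = 11.9970
Higher: delay to age 7 (11.9970).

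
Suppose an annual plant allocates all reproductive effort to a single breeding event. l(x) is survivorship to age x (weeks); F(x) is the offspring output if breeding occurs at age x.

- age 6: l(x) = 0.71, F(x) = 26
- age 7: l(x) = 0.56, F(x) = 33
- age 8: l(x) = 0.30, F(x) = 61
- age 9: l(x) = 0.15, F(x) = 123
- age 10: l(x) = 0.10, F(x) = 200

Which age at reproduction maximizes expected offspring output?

Expected offspring if breeding at age x = l(x) × F(x):
  age 6: 0.71 × 26 = 18.460
  age 7: 0.56 × 33 = 18.480
  age 8: 0.30 × 61 = 18.300
  age 9: 0.15 × 123 = 18.450
  age 10: 0.10 × 200 = 20.000
Maximum at age 10 (20.000).

10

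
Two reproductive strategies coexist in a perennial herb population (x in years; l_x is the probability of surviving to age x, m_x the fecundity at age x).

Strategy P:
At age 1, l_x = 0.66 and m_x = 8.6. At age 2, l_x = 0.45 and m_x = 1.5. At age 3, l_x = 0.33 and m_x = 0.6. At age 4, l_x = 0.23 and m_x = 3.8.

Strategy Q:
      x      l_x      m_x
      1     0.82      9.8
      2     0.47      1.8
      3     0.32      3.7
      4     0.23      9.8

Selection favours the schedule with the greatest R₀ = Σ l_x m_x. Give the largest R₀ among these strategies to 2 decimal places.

Strategy P: R₀ = 0.66×8.6 + 0.45×1.5 + 0.33×0.6 + 0.23×3.8 = 7.4230
Strategy Q: R₀ = 0.82×9.8 + 0.47×1.8 + 0.32×3.7 + 0.23×9.8 = 12.3200
Highest R₀: strategy Q with 12.3200.

12.32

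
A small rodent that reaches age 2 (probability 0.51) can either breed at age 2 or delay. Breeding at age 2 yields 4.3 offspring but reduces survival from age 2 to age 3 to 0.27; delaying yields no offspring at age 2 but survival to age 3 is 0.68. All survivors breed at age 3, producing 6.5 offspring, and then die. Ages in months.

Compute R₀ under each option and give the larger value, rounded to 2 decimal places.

breed at age 2: R₀ = 0.51 × (4.3 + 0.27 × 6.5) = 0.51 × 6.0550 = 3.0880
delay to age 3: R₀ = 0.51 × (0.68 × 6.5) = 0.51 × 4.4200 = 2.2542
Higher: breed at age 2 (3.0880).

3.09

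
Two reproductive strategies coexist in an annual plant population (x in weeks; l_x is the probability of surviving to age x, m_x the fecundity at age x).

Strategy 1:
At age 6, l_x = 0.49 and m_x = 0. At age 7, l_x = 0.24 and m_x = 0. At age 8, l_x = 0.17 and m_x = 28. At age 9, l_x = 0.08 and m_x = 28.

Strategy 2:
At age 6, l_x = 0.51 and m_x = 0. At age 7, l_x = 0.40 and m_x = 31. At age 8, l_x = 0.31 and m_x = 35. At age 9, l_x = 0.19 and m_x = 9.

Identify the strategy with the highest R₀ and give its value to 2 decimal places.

24.96

Strategy 1: R₀ = 0.49×0 + 0.24×0 + 0.17×28 + 0.08×28 = 7.0000
Strategy 2: R₀ = 0.51×0 + 0.40×31 + 0.31×35 + 0.19×9 = 24.9600
Highest R₀: strategy 2 with 24.9600.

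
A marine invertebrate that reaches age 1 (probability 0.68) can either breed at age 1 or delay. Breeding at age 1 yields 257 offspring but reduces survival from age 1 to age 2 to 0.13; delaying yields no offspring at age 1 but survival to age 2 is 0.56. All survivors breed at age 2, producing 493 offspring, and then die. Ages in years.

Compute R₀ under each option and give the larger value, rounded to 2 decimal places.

breed at age 1: R₀ = 0.68 × (257 + 0.13 × 493) = 0.68 × 321.0900 = 218.3412
delay to age 2: R₀ = 0.68 × (0.56 × 493) = 0.68 × 276.0800 = 187.7344
Higher: breed at age 1 (218.3412).

218.34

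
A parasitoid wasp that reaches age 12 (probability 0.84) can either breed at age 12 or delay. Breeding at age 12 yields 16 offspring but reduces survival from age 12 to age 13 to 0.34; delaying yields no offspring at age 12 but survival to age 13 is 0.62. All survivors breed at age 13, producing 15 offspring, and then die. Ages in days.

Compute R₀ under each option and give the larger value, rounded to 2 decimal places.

breed at age 12: R₀ = 0.84 × (16 + 0.34 × 15) = 0.84 × 21.1000 = 17.7240
delay to age 13: R₀ = 0.84 × (0.62 × 15) = 0.84 × 9.3000 = 7.8120
Higher: breed at age 12 (17.7240).

17.72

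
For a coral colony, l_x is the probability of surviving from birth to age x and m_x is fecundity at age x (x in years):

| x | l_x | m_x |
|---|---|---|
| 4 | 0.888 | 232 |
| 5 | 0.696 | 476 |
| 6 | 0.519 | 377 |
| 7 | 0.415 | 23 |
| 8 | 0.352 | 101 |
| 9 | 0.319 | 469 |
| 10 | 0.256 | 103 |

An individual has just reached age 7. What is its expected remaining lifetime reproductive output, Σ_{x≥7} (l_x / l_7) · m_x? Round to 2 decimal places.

l_7 = 0.415. Conditional survival from age 7 to x is l_x / l_7.
  x=7: (0.415/0.415) × 23 = 23.0000
  x=8: (0.352/0.415) × 101 = 85.6675
  x=9: (0.319/0.415) × 469 = 360.5084
  x=10: (0.256/0.415) × 103 = 63.5373
Sum = 23.0000 + 85.6675 + 360.5084 + 63.5373 = 532.7133

532.71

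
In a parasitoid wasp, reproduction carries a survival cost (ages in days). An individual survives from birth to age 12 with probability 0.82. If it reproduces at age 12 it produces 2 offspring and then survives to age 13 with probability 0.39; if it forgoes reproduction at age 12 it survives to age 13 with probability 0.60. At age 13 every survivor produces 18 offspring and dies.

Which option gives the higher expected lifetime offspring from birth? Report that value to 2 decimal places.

8.86

breed at age 12: R₀ = 0.82 × (2 + 0.39 × 18) = 0.82 × 9.0200 = 7.3964
delay to age 13: R₀ = 0.82 × (0.60 × 18) = 0.82 × 10.8000 = 8.8560
Higher: delay to age 13 (8.8560).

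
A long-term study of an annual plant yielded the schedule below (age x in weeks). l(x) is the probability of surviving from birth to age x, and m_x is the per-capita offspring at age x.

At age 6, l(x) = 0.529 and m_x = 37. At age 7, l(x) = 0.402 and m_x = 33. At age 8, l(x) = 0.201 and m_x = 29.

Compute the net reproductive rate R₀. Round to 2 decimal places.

38.67

R₀ = Σ l(x) m_x:
  age 6: 0.529 × 37 = 19.5730
  age 7: 0.402 × 33 = 13.2660
  age 8: 0.201 × 29 = 5.8290
R₀ = 19.5730 + 13.2660 + 5.8290 = 38.6680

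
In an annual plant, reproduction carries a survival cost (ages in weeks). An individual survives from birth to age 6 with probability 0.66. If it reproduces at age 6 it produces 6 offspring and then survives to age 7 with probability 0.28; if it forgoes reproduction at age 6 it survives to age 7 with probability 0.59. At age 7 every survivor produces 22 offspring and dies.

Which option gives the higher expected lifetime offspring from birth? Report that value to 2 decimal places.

breed at age 6: R₀ = 0.66 × (6 + 0.28 × 22) = 0.66 × 12.1600 = 8.0256
delay to age 7: R₀ = 0.66 × (0.59 × 22) = 0.66 × 12.9800 = 8.5668
Higher: delay to age 7 (8.5668).

8.57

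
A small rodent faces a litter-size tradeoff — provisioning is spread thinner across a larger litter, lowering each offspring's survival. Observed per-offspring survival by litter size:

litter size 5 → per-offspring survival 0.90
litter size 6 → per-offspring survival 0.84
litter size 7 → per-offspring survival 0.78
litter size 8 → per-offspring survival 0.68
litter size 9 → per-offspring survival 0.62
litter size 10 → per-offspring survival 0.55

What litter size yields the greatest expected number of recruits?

Expected recruits = c × s(c):
  c=5: 5 × 0.90 = 4.500
  c=6: 6 × 0.84 = 5.040
  c=7: 7 × 0.78 = 5.460
  c=8: 8 × 0.68 = 5.440
  c=9: 9 × 0.62 = 5.580
  c=10: 10 × 0.55 = 5.500
Maximum at c = 9 (5.580 recruits).

9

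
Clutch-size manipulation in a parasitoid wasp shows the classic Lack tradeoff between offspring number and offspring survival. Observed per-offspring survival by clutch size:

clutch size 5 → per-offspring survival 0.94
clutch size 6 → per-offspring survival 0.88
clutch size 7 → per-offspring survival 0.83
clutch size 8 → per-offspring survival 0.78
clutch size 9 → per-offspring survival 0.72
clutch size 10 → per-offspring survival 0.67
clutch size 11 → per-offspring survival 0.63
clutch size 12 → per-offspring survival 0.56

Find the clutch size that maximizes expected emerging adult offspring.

Expected emerging adult offspring = c × s(c):
  c=5: 5 × 0.94 = 4.700
  c=6: 6 × 0.88 = 5.280
  c=7: 7 × 0.83 = 5.810
  c=8: 8 × 0.78 = 6.240
  c=9: 9 × 0.72 = 6.480
  c=10: 10 × 0.67 = 6.700
  c=11: 11 × 0.63 = 6.930
  c=12: 12 × 0.56 = 6.720
Maximum at c = 11 (6.930 emerging adult offspring).

11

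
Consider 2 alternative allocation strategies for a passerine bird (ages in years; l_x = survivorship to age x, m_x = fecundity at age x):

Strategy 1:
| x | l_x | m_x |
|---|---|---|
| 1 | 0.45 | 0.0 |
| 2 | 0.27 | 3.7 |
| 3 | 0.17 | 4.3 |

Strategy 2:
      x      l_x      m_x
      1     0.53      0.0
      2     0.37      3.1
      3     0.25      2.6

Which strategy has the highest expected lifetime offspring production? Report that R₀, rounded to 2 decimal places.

Strategy 1: R₀ = 0.45×0.0 + 0.27×3.7 + 0.17×4.3 = 1.7300
Strategy 2: R₀ = 0.53×0.0 + 0.37×3.1 + 0.25×2.6 = 1.7970
Highest R₀: strategy 2 with 1.7970.

1.80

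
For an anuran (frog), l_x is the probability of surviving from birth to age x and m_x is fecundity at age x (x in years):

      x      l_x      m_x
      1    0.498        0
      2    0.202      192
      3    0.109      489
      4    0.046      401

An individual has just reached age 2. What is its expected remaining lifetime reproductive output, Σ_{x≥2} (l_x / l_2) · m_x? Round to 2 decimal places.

547.18

l_2 = 0.202. Conditional survival from age 2 to x is l_x / l_2.
  x=2: (0.202/0.202) × 192 = 192.0000
  x=3: (0.109/0.202) × 489 = 263.8663
  x=4: (0.046/0.202) × 401 = 91.3168
Sum = 192.0000 + 263.8663 + 91.3168 = 547.1832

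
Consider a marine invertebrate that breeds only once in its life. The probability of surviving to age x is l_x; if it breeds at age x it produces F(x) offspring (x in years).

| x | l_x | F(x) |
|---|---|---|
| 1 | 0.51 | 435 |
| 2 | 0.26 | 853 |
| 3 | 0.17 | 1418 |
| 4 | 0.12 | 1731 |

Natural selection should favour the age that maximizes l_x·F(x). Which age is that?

3

Expected offspring if breeding at age x = l_x × F(x):
  age 1: 0.51 × 435 = 221.850
  age 2: 0.26 × 853 = 221.780
  age 3: 0.17 × 1418 = 241.060
  age 4: 0.12 × 1731 = 207.720
Maximum at age 3 (241.060).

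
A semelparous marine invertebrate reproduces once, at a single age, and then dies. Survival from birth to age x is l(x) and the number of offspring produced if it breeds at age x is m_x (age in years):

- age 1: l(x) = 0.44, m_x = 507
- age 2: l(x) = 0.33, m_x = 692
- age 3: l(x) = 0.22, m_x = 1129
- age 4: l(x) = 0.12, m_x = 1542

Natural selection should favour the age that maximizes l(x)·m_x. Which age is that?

Expected offspring if breeding at age x = l(x) × m_x:
  age 1: 0.44 × 507 = 223.080
  age 2: 0.33 × 692 = 228.360
  age 3: 0.22 × 1129 = 248.380
  age 4: 0.12 × 1542 = 185.040
Maximum at age 3 (248.380).

3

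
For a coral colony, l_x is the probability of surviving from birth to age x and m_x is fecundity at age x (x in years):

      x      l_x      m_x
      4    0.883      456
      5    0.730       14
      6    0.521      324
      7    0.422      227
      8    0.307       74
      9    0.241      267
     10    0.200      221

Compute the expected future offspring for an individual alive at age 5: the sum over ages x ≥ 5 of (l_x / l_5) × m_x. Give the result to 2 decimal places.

556.28

l_5 = 0.730. Conditional survival from age 5 to x is l_x / l_5.
  x=5: (0.730/0.730) × 14 = 14.0000
  x=6: (0.521/0.730) × 324 = 231.2384
  x=7: (0.422/0.730) × 227 = 131.2247
  x=8: (0.307/0.730) × 74 = 31.1205
  x=9: (0.241/0.730) × 267 = 88.1466
  x=10: (0.200/0.730) × 221 = 60.5479
Sum = 14.0000 + 231.2384 + 131.2247 + 31.1205 + 88.1466 + 60.5479 = 556.2781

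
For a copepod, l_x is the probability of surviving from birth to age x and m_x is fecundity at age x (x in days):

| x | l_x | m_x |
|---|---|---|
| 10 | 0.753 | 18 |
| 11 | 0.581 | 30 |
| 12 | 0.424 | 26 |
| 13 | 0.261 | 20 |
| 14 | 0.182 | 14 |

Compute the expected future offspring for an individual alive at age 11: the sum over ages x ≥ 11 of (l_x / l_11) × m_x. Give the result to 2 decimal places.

l_11 = 0.581. Conditional survival from age 11 to x is l_x / l_11.
  x=11: (0.581/0.581) × 30 = 30.0000
  x=12: (0.424/0.581) × 26 = 18.9742
  x=13: (0.261/0.581) × 20 = 8.9845
  x=14: (0.182/0.581) × 14 = 4.3855
Sum = 30.0000 + 18.9742 + 8.9845 + 4.3855 = 62.3442

62.34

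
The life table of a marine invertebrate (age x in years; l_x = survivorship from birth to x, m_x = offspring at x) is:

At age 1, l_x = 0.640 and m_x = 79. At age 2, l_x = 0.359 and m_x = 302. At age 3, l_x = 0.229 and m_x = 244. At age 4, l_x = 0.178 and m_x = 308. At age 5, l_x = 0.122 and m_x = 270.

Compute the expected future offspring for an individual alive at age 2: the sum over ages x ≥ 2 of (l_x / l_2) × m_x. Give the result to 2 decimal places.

702.11

l_2 = 0.359. Conditional survival from age 2 to x is l_x / l_2.
  x=2: (0.359/0.359) × 302 = 302.0000
  x=3: (0.229/0.359) × 244 = 155.6435
  x=4: (0.178/0.359) × 308 = 152.7131
  x=5: (0.122/0.359) × 270 = 91.7549
Sum = 302.0000 + 155.6435 + 152.7131 + 91.7549 = 702.1114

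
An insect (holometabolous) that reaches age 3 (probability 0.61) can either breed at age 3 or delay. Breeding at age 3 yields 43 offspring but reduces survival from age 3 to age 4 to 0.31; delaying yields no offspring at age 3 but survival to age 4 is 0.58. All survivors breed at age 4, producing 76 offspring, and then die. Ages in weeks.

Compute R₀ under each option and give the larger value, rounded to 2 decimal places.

40.60

breed at age 3: R₀ = 0.61 × (43 + 0.31 × 76) = 0.61 × 66.5600 = 40.6016
delay to age 4: R₀ = 0.61 × (0.58 × 76) = 0.61 × 44.0800 = 26.8888
Higher: breed at age 3 (40.6016).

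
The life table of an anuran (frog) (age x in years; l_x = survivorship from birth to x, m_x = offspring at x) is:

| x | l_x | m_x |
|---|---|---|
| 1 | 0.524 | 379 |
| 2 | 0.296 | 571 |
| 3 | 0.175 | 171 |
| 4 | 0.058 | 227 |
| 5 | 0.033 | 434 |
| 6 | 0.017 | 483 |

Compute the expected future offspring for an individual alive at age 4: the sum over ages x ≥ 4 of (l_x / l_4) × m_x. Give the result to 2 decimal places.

l_4 = 0.058. Conditional survival from age 4 to x is l_x / l_4.
  x=4: (0.058/0.058) × 227 = 227.0000
  x=5: (0.033/0.058) × 434 = 246.9310
  x=6: (0.017/0.058) × 483 = 141.5690
Sum = 227.0000 + 246.9310 + 141.5690 = 615.5000

615.50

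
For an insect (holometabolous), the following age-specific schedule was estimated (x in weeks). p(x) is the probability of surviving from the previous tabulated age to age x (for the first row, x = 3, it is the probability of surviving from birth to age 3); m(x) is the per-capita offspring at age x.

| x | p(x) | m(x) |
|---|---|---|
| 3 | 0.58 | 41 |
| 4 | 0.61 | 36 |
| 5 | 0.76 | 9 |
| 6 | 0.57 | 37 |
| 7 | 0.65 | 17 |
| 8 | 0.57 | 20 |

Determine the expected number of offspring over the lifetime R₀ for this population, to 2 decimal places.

47.44

Survivorship from birth: l_x = p_3·p_4·…·p_x.
  l_3 = 0.58000
  l_4 = 0.35380
  l_5 = 0.26889
  l_6 = 0.15327
  l_7 = 0.09962
  l_8 = 0.05679
R₀ = Σ l_x m(x):
  age 3: 0.58000 × 41 = 23.7800
  age 4: 0.35380 × 36 = 12.7368
  age 5: 0.26889 × 9 = 2.4200
  age 6: 0.15327 × 37 = 5.6710
  age 7: 0.09962 × 17 = 1.6935
  age 8: 0.05679 × 20 = 1.1358
R₀ = 23.7800 + 12.7368 + 2.4200 + 5.6710 + 1.6935 + 1.1358 = 47.4371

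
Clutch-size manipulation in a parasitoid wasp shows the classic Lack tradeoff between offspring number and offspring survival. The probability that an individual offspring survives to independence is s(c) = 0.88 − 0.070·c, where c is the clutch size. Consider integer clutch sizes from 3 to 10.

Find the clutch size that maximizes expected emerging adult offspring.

Expected emerging adult offspring = c × s(c):
  c=3: 3 × 0.670 = 2.010
  c=4: 4 × 0.600 = 2.400
  c=5: 5 × 0.530 = 2.650
  c=6: 6 × 0.460 = 2.760
  c=7: 7 × 0.390 = 2.730
  c=8: 8 × 0.320 = 2.560
  c=9: 9 × 0.250 = 2.250
  c=10: 10 × 0.180 = 1.800
Maximum at c = 6 (2.760 emerging adult offspring).

6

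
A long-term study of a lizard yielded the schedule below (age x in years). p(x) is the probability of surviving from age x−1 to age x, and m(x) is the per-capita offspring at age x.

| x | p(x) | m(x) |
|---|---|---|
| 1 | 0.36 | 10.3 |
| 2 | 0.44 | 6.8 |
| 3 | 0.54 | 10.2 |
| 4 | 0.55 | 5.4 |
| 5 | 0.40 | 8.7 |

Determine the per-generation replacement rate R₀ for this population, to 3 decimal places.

6.075

Survivorship from birth: l_x = p_1·p_2·…·p_x.
  l_1 = 0.36000
  l_2 = 0.15840
  l_3 = 0.08554
  l_4 = 0.04704
  l_5 = 0.01882
R₀ = Σ l_x m(x):
  age 1: 0.36000 × 10.3 = 3.7080
  age 2: 0.15840 × 6.8 = 1.0771
  age 3: 0.08554 × 10.2 = 0.8725
  age 4: 0.04704 × 5.4 = 0.2540
  age 5: 0.01882 × 8.7 = 0.1637
R₀ = 3.7080 + 1.0771 + 0.8725 + 0.2540 + 0.1637 = 6.0754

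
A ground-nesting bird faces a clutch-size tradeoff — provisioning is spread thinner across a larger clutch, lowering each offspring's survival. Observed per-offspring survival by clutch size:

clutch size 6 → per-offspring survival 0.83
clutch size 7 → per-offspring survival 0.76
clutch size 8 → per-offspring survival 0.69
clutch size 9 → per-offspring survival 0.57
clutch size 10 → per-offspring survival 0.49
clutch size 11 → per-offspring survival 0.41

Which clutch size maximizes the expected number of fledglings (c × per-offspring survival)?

Expected fledglings = c × s(c):
  c=6: 6 × 0.83 = 4.980
  c=7: 7 × 0.76 = 5.320
  c=8: 8 × 0.69 = 5.520
  c=9: 9 × 0.57 = 5.130
  c=10: 10 × 0.49 = 4.900
  c=11: 11 × 0.41 = 4.510
Maximum at c = 8 (5.520 fledglings).

8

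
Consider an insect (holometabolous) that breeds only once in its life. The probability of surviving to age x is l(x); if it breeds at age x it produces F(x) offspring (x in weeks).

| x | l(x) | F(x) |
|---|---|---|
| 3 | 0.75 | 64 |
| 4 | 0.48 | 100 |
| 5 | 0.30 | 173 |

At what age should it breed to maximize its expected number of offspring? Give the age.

5

Expected offspring if breeding at age x = l(x) × F(x):
  age 3: 0.75 × 64 = 48.000
  age 4: 0.48 × 100 = 48.000
  age 5: 0.30 × 173 = 51.900
Maximum at age 5 (51.900).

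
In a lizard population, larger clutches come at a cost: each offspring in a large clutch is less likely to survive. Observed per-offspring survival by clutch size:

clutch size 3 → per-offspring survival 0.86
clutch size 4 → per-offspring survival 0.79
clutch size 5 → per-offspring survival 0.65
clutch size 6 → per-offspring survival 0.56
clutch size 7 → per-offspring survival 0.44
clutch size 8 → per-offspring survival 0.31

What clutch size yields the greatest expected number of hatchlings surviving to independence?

Expected hatchlings surviving to independence = c × s(c):
  c=3: 3 × 0.86 = 2.580
  c=4: 4 × 0.79 = 3.160
  c=5: 5 × 0.65 = 3.250
  c=6: 6 × 0.56 = 3.360
  c=7: 7 × 0.44 = 3.080
  c=8: 8 × 0.31 = 2.480
Maximum at c = 6 (3.360 hatchlings surviving to independence).

6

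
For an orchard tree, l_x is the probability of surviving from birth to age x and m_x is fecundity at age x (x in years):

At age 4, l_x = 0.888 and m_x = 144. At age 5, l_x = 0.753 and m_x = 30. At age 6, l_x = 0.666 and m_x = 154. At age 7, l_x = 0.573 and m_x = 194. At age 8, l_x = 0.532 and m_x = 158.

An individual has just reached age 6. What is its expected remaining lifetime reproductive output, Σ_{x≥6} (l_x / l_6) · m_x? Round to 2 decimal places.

l_6 = 0.666. Conditional survival from age 6 to x is l_x / l_6.
  x=6: (0.666/0.666) × 154 = 154.0000
  x=7: (0.573/0.666) × 194 = 166.9099
  x=8: (0.532/0.666) × 158 = 126.2102
Sum = 154.0000 + 166.9099 + 126.2102 = 447.1201

447.12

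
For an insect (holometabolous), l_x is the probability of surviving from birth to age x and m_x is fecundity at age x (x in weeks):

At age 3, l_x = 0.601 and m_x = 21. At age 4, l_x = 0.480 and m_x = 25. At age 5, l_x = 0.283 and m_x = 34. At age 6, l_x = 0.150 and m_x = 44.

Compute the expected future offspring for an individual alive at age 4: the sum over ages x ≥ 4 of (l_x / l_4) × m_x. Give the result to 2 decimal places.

l_4 = 0.480. Conditional survival from age 4 to x is l_x / l_4.
  x=4: (0.480/0.480) × 25 = 25.0000
  x=5: (0.283/0.480) × 34 = 20.0458
  x=6: (0.150/0.480) × 44 = 13.7500
Sum = 25.0000 + 20.0458 + 13.7500 = 58.7958

58.80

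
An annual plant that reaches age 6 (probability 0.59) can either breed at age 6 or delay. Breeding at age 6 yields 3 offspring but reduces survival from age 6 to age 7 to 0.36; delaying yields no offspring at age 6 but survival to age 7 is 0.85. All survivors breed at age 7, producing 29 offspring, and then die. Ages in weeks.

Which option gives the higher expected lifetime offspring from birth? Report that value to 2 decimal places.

14.54

breed at age 6: R₀ = 0.59 × (3 + 0.36 × 29) = 0.59 × 13.4400 = 7.9296
delay to age 7: R₀ = 0.59 × (0.85 × 29) = 0.59 × 24.6500 = 14.5435
Higher: delay to age 7 (14.5435).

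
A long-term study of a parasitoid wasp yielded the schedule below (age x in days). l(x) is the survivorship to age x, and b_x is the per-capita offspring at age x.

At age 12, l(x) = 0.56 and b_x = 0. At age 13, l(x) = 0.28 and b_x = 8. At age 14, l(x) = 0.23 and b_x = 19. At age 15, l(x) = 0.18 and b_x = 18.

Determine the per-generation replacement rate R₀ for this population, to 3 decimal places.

R₀ = Σ l(x) b_x:
  age 12: 0.56 × 0 = 0.0000
  age 13: 0.28 × 8 = 2.2400
  age 14: 0.23 × 19 = 4.3700
  age 15: 0.18 × 18 = 3.2400
R₀ = 0.0000 + 2.2400 + 4.3700 + 3.2400 = 9.8500

9.850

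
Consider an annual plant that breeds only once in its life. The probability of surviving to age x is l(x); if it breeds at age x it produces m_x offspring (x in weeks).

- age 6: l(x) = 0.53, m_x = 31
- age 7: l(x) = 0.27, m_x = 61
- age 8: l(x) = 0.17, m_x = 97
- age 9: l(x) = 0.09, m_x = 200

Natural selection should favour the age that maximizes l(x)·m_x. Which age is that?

Expected offspring if breeding at age x = l(x) × m_x:
  age 6: 0.53 × 31 = 16.430
  age 7: 0.27 × 61 = 16.470
  age 8: 0.17 × 97 = 16.490
  age 9: 0.09 × 200 = 18.000
Maximum at age 9 (18.000).

9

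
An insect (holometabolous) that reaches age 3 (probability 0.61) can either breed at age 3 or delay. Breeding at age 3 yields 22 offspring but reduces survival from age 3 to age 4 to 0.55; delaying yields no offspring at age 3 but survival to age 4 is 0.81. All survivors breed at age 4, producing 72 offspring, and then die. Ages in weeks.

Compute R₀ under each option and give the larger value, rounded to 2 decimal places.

37.58

breed at age 3: R₀ = 0.61 × (22 + 0.55 × 72) = 0.61 × 61.6000 = 37.5760
delay to age 4: R₀ = 0.61 × (0.81 × 72) = 0.61 × 58.3200 = 35.5752
Higher: breed at age 3 (37.5760).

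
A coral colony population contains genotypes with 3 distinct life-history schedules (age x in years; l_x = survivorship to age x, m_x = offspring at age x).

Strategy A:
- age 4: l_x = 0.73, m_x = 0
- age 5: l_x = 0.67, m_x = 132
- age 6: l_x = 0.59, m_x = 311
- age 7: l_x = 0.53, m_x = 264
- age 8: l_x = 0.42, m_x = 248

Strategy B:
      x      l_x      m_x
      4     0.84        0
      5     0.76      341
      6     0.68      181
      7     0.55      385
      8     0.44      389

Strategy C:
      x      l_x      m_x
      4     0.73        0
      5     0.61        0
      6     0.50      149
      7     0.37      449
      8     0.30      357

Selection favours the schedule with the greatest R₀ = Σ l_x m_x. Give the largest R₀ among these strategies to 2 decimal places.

Strategy A: R₀ = 0.73×0 + 0.67×132 + 0.59×311 + 0.53×264 + 0.42×248 = 516.0100
Strategy B: R₀ = 0.84×0 + 0.76×341 + 0.68×181 + 0.55×385 + 0.44×389 = 765.1500
Strategy C: R₀ = 0.73×0 + 0.61×0 + 0.50×149 + 0.37×449 + 0.30×357 = 347.7300
Highest R₀: strategy B with 765.1500.

765.15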